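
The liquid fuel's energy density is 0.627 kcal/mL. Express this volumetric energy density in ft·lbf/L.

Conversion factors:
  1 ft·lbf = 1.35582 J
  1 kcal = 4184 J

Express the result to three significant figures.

1.93×10⁶ ft·lbf/L

0.627 kcal/mL × 4184 J/kcal ÷ 10⁻⁶ m³/mL = 2.62337×10⁹ J/m³
2.62337×10⁹ J/m³ ÷ 1.35582 J/ft·lbf × 0.001 m³/L = 1.9349×10⁶ ft·lbf/L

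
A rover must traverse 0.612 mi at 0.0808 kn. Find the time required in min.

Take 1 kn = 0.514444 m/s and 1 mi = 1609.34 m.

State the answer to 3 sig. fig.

395 min

0.612 mi × 1609.34 = 984.916 m
0.0808 kn × 0.514444 = 0.0415671 m/s
t = d / v = 984.916 m / 0.0415671 m/s = 23694.6 s
23694.6 s ÷ (60 s/min) = 394.91 min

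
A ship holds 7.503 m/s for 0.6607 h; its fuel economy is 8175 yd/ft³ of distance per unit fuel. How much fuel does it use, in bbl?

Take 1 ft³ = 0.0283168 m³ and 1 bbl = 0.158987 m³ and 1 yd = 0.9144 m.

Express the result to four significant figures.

0.6607 h → 2378.52 s
d = v × t = 7.503 × 2378.52 = 17846 m
8175 yd/ft³ → 263985 m/m³
V = d / (distance per unit fuel) = 17846 / 263985 = 0.0676023 m³
In bbl: 0.0676023 / 0.158987 = 0.425206 bbl

0.4252 bbl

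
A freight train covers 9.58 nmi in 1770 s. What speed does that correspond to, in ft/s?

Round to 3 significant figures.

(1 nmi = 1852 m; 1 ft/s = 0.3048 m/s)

9.58 nmi × 1852 = 17742.2 m
v = d / t = 17742.2 m / 1770 s = 10.0238 m/s
10.0238 m/s ÷ (0.3048 m/s/ft/s) = 32.8865 ft/s

32.9 ft/s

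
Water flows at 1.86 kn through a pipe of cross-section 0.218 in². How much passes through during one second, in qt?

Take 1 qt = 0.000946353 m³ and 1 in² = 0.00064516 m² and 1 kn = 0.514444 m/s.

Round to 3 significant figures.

0.142 qt

1.86 kn × 0.514444 → 0.956866 m/s
0.218 in² × 0.00064516 → 1.40645×10⁻⁴ m²
V = v × A × t = 0.956866 m/s × 1.40645×10⁻⁴ m² × 1 s = 1.34578×10⁻⁴ m³
1.34578×10⁻⁴ m³ ÷ (0.000946353 m³/qt) = 0.142207 qt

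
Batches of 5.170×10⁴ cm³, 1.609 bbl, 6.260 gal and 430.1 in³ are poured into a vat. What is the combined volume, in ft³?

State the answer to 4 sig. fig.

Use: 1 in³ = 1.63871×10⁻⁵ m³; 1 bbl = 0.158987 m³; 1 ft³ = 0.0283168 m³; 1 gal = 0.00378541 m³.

5.170×10⁴ cm³ × 10⁻⁶ = 0.0517 m³
1.609 bbl × 0.158987 = 0.25581 m³
6.260 gal × 0.00378541 = 0.0236967 m³
430.1 in³ × 1.63871×10⁻⁵ = 0.00704809 m³
Combined: 0.0517 + 0.25581 + 0.0236967 + 0.00704809 = 0.338255 m³
In ft³: 0.338255 / 0.0283168 = 11.9454 ft³

11.95 ft³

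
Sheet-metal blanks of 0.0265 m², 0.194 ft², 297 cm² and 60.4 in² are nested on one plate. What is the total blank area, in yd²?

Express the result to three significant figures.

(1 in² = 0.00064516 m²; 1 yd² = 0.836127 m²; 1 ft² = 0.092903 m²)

0.0265 m² (already m²)
0.194 ft² × 0.092903 → 0.0180232 m²
297 cm² × 0.0001 → 0.0297 m²
60.4 in² × 0.00064516 → 0.0389677 m²
Combined: 0.0265 + 0.0180232 + 0.0297 + 0.0389677 = 0.113191 m²
In yd²: 0.113191 / 0.836127 = 0.135375 yd²

0.135 yd²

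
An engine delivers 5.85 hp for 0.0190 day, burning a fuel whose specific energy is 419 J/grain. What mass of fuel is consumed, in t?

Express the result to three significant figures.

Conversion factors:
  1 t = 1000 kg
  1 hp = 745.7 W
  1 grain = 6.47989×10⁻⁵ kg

0.00111 t

5.85 hp → 4362.34 W
0.0190 day → 1641.6 s
E = P × t = 4362.34 × 1641.6 = 7.16122×10⁶ J
419 J/grain → 6.46616×10⁶ J/kg
m = E / e_s = 7.16122×10⁶ / 6.46616×10⁶ = 1.10749 kg
In t: 1.10749 / 1000 = 0.00110749 t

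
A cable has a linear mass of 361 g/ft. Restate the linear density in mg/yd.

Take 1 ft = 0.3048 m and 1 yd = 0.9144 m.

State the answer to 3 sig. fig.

1.08×10⁶ mg/yd

361 g/ft × 0.001 kg/g ÷ 0.3048 m/ft = 1.18438 kg/m
1.18438 kg/m ÷ 10⁻⁶ kg/mg × 0.9144 m/yd = 1.083×10⁶ mg/yd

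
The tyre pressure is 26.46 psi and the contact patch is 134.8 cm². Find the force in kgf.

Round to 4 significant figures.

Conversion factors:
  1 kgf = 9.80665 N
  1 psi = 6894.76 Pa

250.8 kgf

26.46 psi × 6894.76 = 182435 Pa
134.8 cm² × 0.0001 = 0.01348 m²
F = P × A = 182435 Pa × 0.01348 m² = 2459.22 N
2459.22 N ÷ (9.80665 N/kgf) = 250.771 kgf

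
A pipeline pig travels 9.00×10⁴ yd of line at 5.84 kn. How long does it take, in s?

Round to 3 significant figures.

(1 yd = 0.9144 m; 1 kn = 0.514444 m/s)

2.74×10⁴ s

9.00×10⁴ yd × 0.9144 = 82296 m
5.84 kn × 0.514444 = 3.00435 m/s
t = d / v = 82296 m / 3.00435 m/s = 27392.3 s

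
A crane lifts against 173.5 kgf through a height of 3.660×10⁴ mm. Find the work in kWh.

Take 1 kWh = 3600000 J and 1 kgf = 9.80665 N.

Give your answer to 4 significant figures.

0.01730 kWh

173.5 kgf × 9.80665 → 1701.45 N
3.660×10⁴ mm × 0.001 → 36.6 m
W = F × d = 1701.45 N × 36.6 m = 62273.1 J
62273.1 J ÷ (3600000 J/kWh) = 0.0172981 kWh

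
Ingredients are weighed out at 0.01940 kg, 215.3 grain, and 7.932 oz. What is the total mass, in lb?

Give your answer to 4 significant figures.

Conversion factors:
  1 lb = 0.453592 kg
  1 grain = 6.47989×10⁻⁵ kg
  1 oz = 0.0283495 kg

0.01940 kg (already kg)
215.3 grain × 6.47989×10⁻⁵ → 0.0139512 kg
7.932 oz × 0.0283495 → 0.224868 kg
Total: 0.0194 + 0.0139512 + 0.224868 = 0.258219 kg
In lb: 0.258219 / 0.453592 = 0.569276 lb

0.5693 lb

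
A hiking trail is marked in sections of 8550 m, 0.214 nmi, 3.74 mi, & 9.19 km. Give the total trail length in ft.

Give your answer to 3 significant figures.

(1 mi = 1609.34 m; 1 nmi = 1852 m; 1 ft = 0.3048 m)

8550 m (already m)
0.214 nmi × 1852 = 396.328 m
3.74 mi × 1609.34 = 6018.93 m
9.19 km × 1000 = 9190 m
Combined: 8550 + 396.328 + 6018.93 + 9190 = 24155.3 m
In ft: 24155.3 / 0.3048 = 79249.7 ft

7.92×10⁴ ft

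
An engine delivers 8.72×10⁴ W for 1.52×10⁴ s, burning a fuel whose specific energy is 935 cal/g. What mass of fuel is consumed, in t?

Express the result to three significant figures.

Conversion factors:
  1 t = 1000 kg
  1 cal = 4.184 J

0.339 t

E = P × t = 87200 × 15200 = 1.32544×10⁹ J
935 cal/g → 3.91204×10⁶ J/kg
m = E / e_s = 1.32544×10⁹ / 3.91204×10⁶ = 338.81 kg
In t: 338.81 / 1000 = 0.33881 t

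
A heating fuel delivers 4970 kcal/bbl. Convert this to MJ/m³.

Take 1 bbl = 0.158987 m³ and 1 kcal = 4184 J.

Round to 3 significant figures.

4970 kcal/bbl × 4184 J/kcal ÷ 0.158987 m³/bbl = 1.30794×10⁸ J/m³
1.30794×10⁸ J/m³ ÷ 1000000 J/MJ = 130.794 MJ/m³

131 MJ/m³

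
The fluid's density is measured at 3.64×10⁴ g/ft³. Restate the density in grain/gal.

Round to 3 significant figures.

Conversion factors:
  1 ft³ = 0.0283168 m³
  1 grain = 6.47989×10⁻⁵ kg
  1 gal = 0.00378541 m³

3.64×10⁴ g/ft³ × 0.001 kg/g ÷ 0.0283168 m³/ft³ = 1285.46 kg/m³
1285.46 kg/m³ ÷ 6.47989×10⁻⁵ kg/grain × 0.00378541 m³/gal = 75093.8 grain/gal

7.51×10⁴ grain/gal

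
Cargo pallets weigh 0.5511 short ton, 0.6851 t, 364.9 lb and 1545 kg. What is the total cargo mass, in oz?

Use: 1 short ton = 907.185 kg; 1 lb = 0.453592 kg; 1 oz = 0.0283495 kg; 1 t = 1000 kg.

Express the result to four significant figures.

1.021×10⁵ oz

0.5511 short ton × 907.185 = 499.95 kg
0.6851 t × 1000 = 685.1 kg
364.9 lb × 0.453592 = 165.516 kg
1545 kg (already kg)
Total: 499.95 + 685.1 + 165.516 + 1545 = 2895.57 kg
In oz: 2895.57 / 0.0283495 = 102138 oz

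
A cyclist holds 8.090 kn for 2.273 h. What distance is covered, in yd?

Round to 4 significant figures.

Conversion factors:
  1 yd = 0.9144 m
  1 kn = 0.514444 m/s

8.090 kn × 0.514444 → 4.16185 m/s
2.273 h × 3600 → 8182.8 s
d = v × t = 4.16185 m/s × 8182.8 s = 34055.6 m
34055.6 m ÷ (0.9144 m/yd) = 37243.7 yd

3.724×10⁴ yd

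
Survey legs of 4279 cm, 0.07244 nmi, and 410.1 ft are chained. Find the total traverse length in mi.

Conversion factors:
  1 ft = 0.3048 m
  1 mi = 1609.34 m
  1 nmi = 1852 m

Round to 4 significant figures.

4279 cm × 0.01 = 42.79 m
0.07244 nmi × 1852 = 134.159 m
410.1 ft × 0.3048 = 124.998 m
Combined: 42.79 + 134.159 + 124.998 = 301.947 m
In mi: 301.947 / 1609.34 = 0.187622 mi

0.1876 mi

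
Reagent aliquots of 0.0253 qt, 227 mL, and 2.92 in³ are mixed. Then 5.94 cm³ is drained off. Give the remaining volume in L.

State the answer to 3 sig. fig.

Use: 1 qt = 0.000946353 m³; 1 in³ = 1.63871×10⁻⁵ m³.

0.293 L

0.0253 qt × 0.000946353 = 2.39427×10⁻⁵ m³
227 mL × 10⁻⁶ = 2.27×10⁻⁴ m³
2.92 in³ × 1.63871×10⁻⁵ = 4.78503×10⁻⁵ m³
5.94 cm³ × 10⁻⁶ = 5.94×10⁻⁶ m³
Sum: 2.39427×10⁻⁵ + 2.27×10⁻⁴ + 4.78503×10⁻⁵ − 5.94×10⁻⁶ = 2.92853×10⁻⁴ m³
In L: 2.92853×10⁻⁴ / 0.001 = 0.292853 L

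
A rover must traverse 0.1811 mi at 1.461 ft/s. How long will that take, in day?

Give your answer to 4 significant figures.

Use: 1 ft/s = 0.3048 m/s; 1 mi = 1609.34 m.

0.1811 mi × 1609.34 → 291.451 m
1.461 ft/s × 0.3048 → 0.445313 m/s
t = d / v = 291.451 m / 0.445313 m/s = 654.486 s
654.486 s ÷ (86400 s/day) = 0.00757507 day

0.007575 day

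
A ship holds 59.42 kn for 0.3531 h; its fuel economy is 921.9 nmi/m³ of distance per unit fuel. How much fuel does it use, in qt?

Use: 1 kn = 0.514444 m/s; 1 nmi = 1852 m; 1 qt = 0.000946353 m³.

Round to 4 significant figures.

59.42 kn → 30.5683 m/s
0.3531 h → 1271.16 s
d = v × t = 30.5683 × 1271.16 = 38857.2 m
921.9 nmi/m³ → 1.70736×10⁶ m/m³
V = d / (distance per unit fuel) = 38857.2 / 1.70736×10⁶ = 0.0227586 m³
In qt: 0.0227586 / 0.000946353 = 24.0487 qt

24.05 qt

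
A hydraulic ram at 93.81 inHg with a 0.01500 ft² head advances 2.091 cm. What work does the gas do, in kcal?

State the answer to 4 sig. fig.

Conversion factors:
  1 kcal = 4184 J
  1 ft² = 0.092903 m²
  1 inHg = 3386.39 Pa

0.002212 kcal

93.81 inHg → 317677 Pa
0.01500 ft² → 0.00139354 m²
F = P × A = 317677 × 0.00139354 = 442.696 N
2.091 cm → 0.02091 m
W = F × d = 442.696 × 0.02091 = 9.25677 J
In kcal: 9.25677 / 4184 = 0.00221242 kcal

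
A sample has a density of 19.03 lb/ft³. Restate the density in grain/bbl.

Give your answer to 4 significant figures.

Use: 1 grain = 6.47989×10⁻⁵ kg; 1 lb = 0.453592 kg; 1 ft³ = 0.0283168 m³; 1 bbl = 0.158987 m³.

7.479×10⁵ grain/bbl

19.03 lb/ft³ × 0.453592 kg/lb ÷ 0.0283168 m³/ft³ = 304.832 kg/m³
304.832 kg/m³ ÷ 6.47989×10⁻⁵ kg/grain × 0.158987 m³/bbl = 747919 grain/bbl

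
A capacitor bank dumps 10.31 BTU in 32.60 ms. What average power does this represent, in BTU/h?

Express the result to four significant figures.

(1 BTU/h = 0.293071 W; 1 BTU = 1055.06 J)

10.31 BTU × 1055.06 = 10877.7 J
32.60 ms × 0.001 = 0.0326 s
P = E / t = 10877.7 J / 0.0326 s = 333672 W
333672 W ÷ (0.293071 W/BTU/h) = 1.13854×10⁶ BTU/h

1.139×10⁶ BTU/h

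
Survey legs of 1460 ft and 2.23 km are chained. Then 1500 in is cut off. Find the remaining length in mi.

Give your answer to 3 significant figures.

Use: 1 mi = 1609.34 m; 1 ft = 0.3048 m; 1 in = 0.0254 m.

1460 ft × 0.3048 = 445.008 m
2.23 km × 1000 = 2230 m
1500 in × 0.0254 = 38.1 m
Net: 445.008 + 2230 − 38.1 = 2636.91 m
In mi: 2636.91 / 1609.34 = 1.6385 mi

1.64 mi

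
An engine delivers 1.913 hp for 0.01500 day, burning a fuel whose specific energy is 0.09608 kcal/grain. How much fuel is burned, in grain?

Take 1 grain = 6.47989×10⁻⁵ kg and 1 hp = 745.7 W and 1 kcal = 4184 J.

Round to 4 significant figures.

4599 grain

1.913 hp → 1426.52 W
0.01500 day → 1296 s
E = P × t = 1426.52 × 1296 = 1.84877×10⁶ J
0.09608 kcal/grain → 6.20379×10⁶ J/kg
m = E / e_s = 1.84877×10⁶ / 6.20379×10⁶ = 0.298007 kg
In grain: 0.298007 / 6.47989×10⁻⁵ = 4598.95 grain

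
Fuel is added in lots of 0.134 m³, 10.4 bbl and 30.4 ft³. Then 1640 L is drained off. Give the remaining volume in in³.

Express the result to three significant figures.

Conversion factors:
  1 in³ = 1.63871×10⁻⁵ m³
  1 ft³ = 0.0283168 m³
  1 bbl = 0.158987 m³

0.134 m³ (already m³)
10.4 bbl × 0.158987 = 1.65346 m³
30.4 ft³ × 0.0283168 = 0.860831 m³
1640 L × 0.001 = 1.64 m³
Net: 0.134 + 1.65346 + 0.860831 − 1.64 = 1.00829 m³
In in³: 1.00829 / 1.63871×10⁻⁵ = 61529.5 in³

6.15×10⁴ in³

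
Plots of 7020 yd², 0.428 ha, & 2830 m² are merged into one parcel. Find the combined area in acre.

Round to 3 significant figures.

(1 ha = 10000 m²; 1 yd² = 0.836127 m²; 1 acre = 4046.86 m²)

7020 yd² × 0.836127 = 5869.61 m²
0.428 ha × 10000 = 4280 m²
2830 m² (already m²)
Total: 5869.61 + 4280 + 2830 = 12979.6 m²
In acre: 12979.6 / 4046.86 = 3.20733 acre

3.21 acre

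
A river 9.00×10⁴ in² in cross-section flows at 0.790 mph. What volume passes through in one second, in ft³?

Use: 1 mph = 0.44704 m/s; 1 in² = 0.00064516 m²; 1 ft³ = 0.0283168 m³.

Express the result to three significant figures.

0.790 mph × 0.44704 = 0.353162 m/s
9.00×10⁴ in² × 0.00064516 = 58.0644 m²
V = v × A × t = 0.353162 m/s × 58.0644 m² × 1 s = 20.5061 m³
20.5061 m³ ÷ (0.0283168 m³/ft³) = 724.167 ft³

724 ft³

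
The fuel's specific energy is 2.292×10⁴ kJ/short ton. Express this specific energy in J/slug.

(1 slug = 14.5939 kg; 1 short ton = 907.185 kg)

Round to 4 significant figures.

2.292×10⁴ kJ/short ton × 1000 J/kJ ÷ 907.185 kg/short ton = 25265 J/kg
25265 J/kg × 14.5939 kg/slug = 368715 J/slug

3.687×10⁵ J/slug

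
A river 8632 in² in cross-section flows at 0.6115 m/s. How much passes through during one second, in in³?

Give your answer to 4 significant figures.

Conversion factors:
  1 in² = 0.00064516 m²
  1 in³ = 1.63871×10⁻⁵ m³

8632 in² × 0.00064516 → 5.56902 m²
V = v × A × t = 0.6115 m/s × 5.56902 m² × 1 s = 3.40546 m³
3.40546 m³ ÷ (1.63871×10⁻⁵ m³/in³) = 207813 in³

2.078×10⁵ in³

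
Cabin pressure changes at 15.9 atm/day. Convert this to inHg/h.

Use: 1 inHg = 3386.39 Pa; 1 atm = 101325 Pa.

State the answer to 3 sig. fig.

19.8 inHg/h

15.9 atm/day × 101325 Pa/atm ÷ 86400 s/day = 18.6466 Pa/s
18.6466 Pa/s ÷ 3386.39 Pa/inHg × 3600 s/h = 19.8228 inHg/h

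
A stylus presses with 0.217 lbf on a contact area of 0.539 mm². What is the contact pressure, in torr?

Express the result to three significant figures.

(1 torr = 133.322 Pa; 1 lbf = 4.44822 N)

0.217 lbf × 4.44822 = 0.965264 N
0.539 mm² × 10⁻⁶ = 5.39×10⁻⁷ m²
P = F / A = 0.965264 N / 5.39×10⁻⁷ m² = 1.79084×10⁶ Pa
1.79084×10⁶ Pa ÷ (133.322 Pa/torr) = 13432.4 torr

1.34×10⁴ torr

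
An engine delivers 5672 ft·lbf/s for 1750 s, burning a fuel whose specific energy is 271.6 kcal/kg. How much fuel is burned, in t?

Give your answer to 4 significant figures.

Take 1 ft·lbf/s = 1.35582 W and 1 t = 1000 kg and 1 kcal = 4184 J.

0.01184 t

5672 ft·lbf/s → 7690.21 W
E = P × t = 7690.21 × 1750 = 1.34579×10⁷ J
271.6 kcal/kg → 1.13637×10⁶ J/kg
m = E / e_s = 1.34579×10⁷ / 1.13637×10⁶ = 11.8429 kg
In t: 11.8429 / 1000 = 0.0118429 t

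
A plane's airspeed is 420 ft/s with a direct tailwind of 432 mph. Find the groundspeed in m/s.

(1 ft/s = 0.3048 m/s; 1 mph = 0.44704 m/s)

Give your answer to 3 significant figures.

420 ft/s × 0.3048 = 128.016 m/s
432 mph × 0.44704 = 193.121 m/s
Total: 128.016 + 193.121 = 321.137 m/s

321 m/s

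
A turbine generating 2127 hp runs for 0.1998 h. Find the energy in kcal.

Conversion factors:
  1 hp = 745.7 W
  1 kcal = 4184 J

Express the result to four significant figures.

2127 hp × 745.7 = 1.5861×10⁶ W
0.1998 h × 3600 = 719.28 s
E = P × t = 1.5861×10⁶ W × 719.28 s = 1.14085×10⁹ J
1.14085×10⁹ J ÷ (4184 J/kcal) = 272670 kcal

2.727×10⁵ kcal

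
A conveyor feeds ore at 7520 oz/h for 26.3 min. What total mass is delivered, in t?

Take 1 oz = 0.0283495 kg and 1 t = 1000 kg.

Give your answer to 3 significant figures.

7520 oz/h → 0.059219 kg/s
26.3 min → 1578 s
m = ṁ × t = 0.059219 × 1578 = 93.4476 kg
In t: 93.4476 / 1000 = 0.0934476 t

0.0934 t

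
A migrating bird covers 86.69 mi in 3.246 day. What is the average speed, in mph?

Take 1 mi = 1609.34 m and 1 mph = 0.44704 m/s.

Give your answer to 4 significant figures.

1.113 mph

86.69 mi × 1609.34 = 139514 m
3.246 day × 86400 = 280454 s
v = d / t = 139514 m / 280454 s = 0.497458 m/s
0.497458 m/s ÷ (0.44704 m/s/mph) = 1.11278 mph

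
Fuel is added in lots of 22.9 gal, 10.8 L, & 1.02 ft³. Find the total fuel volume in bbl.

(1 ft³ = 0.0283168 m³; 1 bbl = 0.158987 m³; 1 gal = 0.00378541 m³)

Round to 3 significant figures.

0.795 bbl

22.9 gal × 0.00378541 = 0.0866859 m³
10.8 L × 0.001 = 0.0108 m³
1.02 ft³ × 0.0283168 = 0.0288831 m³
Total: 0.0866859 + 0.0108 + 0.0288831 = 0.126369 m³
In bbl: 0.126369 / 0.158987 = 0.794839 bbl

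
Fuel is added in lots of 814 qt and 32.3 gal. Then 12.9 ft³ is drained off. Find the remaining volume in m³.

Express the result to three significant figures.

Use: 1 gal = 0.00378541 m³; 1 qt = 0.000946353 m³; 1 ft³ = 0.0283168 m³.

0.527 m³

814 qt × 0.000946353 = 0.770331 m³
32.3 gal × 0.00378541 = 0.122269 m³
12.9 ft³ × 0.0283168 = 0.365287 m³
Net: 0.770331 + 0.122269 − 0.365287 = 0.527313 m³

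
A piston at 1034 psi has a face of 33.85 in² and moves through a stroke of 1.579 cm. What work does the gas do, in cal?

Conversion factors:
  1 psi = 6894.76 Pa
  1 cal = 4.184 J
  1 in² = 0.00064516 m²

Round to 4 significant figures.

587.6 cal

1034 psi → 7.12918×10⁶ Pa
33.85 in² → 0.0218387 m²
F = P × A = 7.12918×10⁶ × 0.0218387 = 155692 N
1.579 cm → 0.01579 m
W = F × d = 155692 × 0.01579 = 2458.38 J
In cal: 2458.38 / 4.184 = 587.567 cal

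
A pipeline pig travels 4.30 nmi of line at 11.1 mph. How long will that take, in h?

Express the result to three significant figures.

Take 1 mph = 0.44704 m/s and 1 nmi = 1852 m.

0.446 h

4.30 nmi × 1852 = 7963.6 m
11.1 mph × 0.44704 = 4.96214 m/s
t = d / v = 7963.6 m / 4.96214 m/s = 1604.87 s
1604.87 s ÷ (3600 s/h) = 0.445797 h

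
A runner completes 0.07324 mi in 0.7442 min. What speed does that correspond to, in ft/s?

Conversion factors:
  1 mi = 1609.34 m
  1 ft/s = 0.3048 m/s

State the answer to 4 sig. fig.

8.660 ft/s

0.07324 mi × 1609.34 → 117.868 m
0.7442 min × 60 → 44.652 s
v = d / t = 117.868 m / 44.652 s = 2.6397 m/s
2.6397 m/s ÷ (0.3048 m/s/ft/s) = 8.66043 ft/s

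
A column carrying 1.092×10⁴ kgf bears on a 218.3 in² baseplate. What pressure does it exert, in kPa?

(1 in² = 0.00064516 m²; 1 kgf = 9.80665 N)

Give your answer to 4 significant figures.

760.4 kPa

1.092×10⁴ kgf × 9.80665 → 107089 N
218.3 in² × 0.00064516 → 0.140838 m²
P = F / A = 107089 N / 0.140838 m² = 760370 Pa
760370 Pa ÷ (1000 Pa/kPa) = 760.37 kPa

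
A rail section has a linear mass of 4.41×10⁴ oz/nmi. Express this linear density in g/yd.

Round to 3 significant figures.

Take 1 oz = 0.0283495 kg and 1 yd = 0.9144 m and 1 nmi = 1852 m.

617 g/yd

4.41×10⁴ oz/nmi × 0.0283495 kg/oz ÷ 1852 m/nmi = 0.675061 kg/m
0.675061 kg/m ÷ 0.001 kg/g × 0.9144 m/yd = 617.276 g/yd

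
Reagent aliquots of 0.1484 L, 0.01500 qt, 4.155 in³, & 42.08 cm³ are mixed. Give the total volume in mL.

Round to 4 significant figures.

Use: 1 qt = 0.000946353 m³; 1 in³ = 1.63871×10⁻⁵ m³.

272.8 mL

0.1484 L × 0.001 → 1.484×10⁻⁴ m³
0.01500 qt × 0.000946353 → 1.41953×10⁻⁵ m³
4.155 in³ × 1.63871×10⁻⁵ → 6.80884×10⁻⁵ m³
42.08 cm³ × 10⁻⁶ → 4.208×10⁻⁵ m³
Total: 1.484×10⁻⁴ + 1.41953×10⁻⁵ + 6.80884×10⁻⁵ + 4.208×10⁻⁵ = 2.72764×10⁻⁴ m³
In mL: 2.72764×10⁻⁴ / 10⁻⁶ = 272.764 mL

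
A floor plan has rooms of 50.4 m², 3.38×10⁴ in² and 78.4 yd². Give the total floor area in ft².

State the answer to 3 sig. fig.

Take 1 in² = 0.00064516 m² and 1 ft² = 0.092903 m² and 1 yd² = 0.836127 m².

50.4 m² (already m²)
3.38×10⁴ in² × 0.00064516 = 21.8064 m²
78.4 yd² × 0.836127 = 65.5524 m²
Combined: 50.4 + 21.8064 + 65.5524 = 137.759 m²
In ft²: 137.759 / 0.092903 = 1482.83 ft²

1480 ft²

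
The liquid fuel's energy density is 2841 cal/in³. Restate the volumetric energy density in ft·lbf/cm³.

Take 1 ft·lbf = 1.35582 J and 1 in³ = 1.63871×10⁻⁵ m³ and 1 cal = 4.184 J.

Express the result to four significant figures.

2841 cal/in³ × 4.184 J/cal ÷ 1.63871×10⁻⁵ m³/in³ = 7.25372×10⁸ J/m³
7.25372×10⁸ J/m³ ÷ 1.35582 J/ft·lbf × 10⁻⁶ m³/cm³ = 535.006 ft·lbf/cm³

535.0 ft·lbf/cm³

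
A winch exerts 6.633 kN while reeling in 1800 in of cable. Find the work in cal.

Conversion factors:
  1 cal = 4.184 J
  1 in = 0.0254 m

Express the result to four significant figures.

6.633 kN × 1000 = 6633 N
1800 in × 0.0254 = 45.72 m
W = F × d = 6633 N × 45.72 m = 303261 J
303261 J ÷ (4.184 J/cal) = 72481.1 cal

7.248×10⁴ cal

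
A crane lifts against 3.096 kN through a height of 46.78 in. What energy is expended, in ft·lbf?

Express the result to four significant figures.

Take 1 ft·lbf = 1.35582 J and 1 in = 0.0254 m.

2713 ft·lbf

3.096 kN × 1000 = 3096 N
46.78 in × 0.0254 = 1.18821 m
W = F × d = 3096 N × 1.18821 m = 3678.7 J
3678.7 J ÷ (1.35582 J/ft·lbf) = 2713.27 ft·lbf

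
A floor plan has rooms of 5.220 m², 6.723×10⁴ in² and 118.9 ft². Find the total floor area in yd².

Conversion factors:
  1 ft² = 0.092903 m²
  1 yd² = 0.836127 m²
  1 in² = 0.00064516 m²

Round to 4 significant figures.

71.33 yd²

5.220 m² (already m²)
6.723×10⁴ in² × 0.00064516 = 43.3741 m²
118.9 ft² × 0.092903 = 11.0462 m²
Combined: 5.22 + 43.3741 + 11.0462 = 59.6403 m²
In yd²: 59.6403 / 0.836127 = 71.3292 yd²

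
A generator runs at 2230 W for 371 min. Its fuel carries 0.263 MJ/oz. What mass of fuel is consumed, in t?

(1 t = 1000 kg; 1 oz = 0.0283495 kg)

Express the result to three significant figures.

371 min → 22260 s
E = P × t = 2230 × 22260 = 4.96398×10⁷ J
0.263 MJ/oz → 9.27706×10⁶ J/kg
m = E / e_s = 4.96398×10⁷ / 9.27706×10⁶ = 5.35081 kg
In t: 5.35081 / 1000 = 0.00535081 t

0.00535 t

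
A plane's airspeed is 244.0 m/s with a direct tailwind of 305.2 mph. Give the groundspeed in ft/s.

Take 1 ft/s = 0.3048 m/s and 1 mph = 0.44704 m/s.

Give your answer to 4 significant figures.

244.0 m/s (already m/s)
305.2 mph × 0.44704 = 136.437 m/s
Total: 244 + 136.437 = 380.437 m/s
In ft/s: 380.437 / 0.3048 = 1248.15 ft/s

1248 ft/s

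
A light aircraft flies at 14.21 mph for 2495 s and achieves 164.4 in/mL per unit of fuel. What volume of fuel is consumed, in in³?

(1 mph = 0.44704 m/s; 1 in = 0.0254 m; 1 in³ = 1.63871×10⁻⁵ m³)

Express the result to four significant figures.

231.6 in³

14.21 mph → 6.35244 m/s
d = v × t = 6.35244 × 2495 = 15849.3 m
164.4 in/mL → 4.17576×10⁶ m/m³
V = d / (distance per unit fuel) = 15849.3 / 4.17576×10⁶ = 0.00379555 m³
In in³: 0.00379555 / 1.63871×10⁻⁵ = 231.618 in³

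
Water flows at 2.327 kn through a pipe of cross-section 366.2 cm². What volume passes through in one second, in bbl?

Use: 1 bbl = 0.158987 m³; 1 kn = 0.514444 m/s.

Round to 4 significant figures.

2.327 kn × 0.514444 → 1.19711 m/s
366.2 cm² × 0.0001 → 0.03662 m²
V = v × A × t = 1.19711 m/s × 0.03662 m² × 1 s = 0.0438382 m³
0.0438382 m³ ÷ (0.158987 m³/bbl) = 0.275734 bbl

0.2757 bbl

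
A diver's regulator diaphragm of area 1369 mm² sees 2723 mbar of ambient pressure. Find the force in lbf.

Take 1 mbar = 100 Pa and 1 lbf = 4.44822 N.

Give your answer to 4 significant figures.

2723 mbar × 100 = 272300 Pa
1369 mm² × 10⁻⁶ = 0.001369 m²
F = P × A = 272300 Pa × 0.001369 m² = 372.779 N
372.779 N ÷ (4.44822 N/lbf) = 83.8041 lbf

83.80 lbf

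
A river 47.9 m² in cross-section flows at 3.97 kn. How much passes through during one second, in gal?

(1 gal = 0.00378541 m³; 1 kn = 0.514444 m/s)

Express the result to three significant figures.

3.97 kn × 0.514444 = 2.04234 m/s
V = v × A × t = 2.04234 m/s × 47.9 m² × 1 s = 97.8281 m³
97.8281 m³ ÷ (0.00378541 m³/gal) = 25843.5 gal

2.58×10⁴ gal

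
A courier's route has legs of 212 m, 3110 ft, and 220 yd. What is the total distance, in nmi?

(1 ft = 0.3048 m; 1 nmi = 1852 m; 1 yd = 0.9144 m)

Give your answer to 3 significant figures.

0.735 nmi

212 m (already m)
3110 ft × 0.3048 → 947.928 m
220 yd × 0.9144 → 201.168 m
Sum: 212 + 947.928 + 201.168 = 1361.1 m
In nmi: 1361.1 / 1852 = 0.734935 nmi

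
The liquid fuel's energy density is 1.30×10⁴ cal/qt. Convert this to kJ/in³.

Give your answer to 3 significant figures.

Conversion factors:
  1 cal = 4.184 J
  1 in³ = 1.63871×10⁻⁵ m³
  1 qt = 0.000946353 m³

0.942 kJ/in³

1.30×10⁴ cal/qt × 4.184 J/cal ÷ 0.000946353 m³/qt = 5.74754×10⁷ J/m³
5.74754×10⁷ J/m³ ÷ 1000 J/kJ × 1.63871×10⁻⁵ m³/in³ = 0.941855 kJ/in³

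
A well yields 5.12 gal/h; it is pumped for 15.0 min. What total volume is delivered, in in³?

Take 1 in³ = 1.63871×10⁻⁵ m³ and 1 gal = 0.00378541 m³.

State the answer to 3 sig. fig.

5.12 gal/h → 5.38369×10⁻⁶ m³/s
15.0 min → 900 s
V = Q × t = 5.38369×10⁻⁶ × 900 = 0.00484532 m³
In in³: 0.00484532 / 1.63871×10⁻⁵ = 295.679 in³

296 in³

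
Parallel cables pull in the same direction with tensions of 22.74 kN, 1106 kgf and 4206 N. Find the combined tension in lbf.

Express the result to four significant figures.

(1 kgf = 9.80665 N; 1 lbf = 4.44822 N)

8496 lbf

22.74 kN × 1000 = 22740 N
1106 kgf × 9.80665 = 10846.2 N
4206 N (already N)
Combined: 22740 + 10846.2 + 4206 = 37792.2 N
In lbf: 37792.2 / 4.44822 = 8496.03 lbf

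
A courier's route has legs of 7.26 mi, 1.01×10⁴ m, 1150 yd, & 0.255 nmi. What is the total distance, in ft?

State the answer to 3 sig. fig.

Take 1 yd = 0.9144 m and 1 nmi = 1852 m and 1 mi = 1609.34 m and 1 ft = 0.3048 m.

7.26 mi × 1609.34 → 11683.8 m
1.01×10⁴ m (already m)
1150 yd × 0.9144 → 1051.56 m
0.255 nmi × 1852 → 472.26 m
Sum: 11683.8 + 10100 + 1051.56 + 472.26 = 23307.6 m
In ft: 23307.6 / 0.3048 = 76468.5 ft

7.65×10⁴ ft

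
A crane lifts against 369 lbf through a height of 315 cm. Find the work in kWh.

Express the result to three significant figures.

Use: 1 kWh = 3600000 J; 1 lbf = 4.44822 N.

369 lbf × 4.44822 = 1641.39 N
315 cm × 0.01 = 3.15 m
W = F × d = 1641.39 N × 3.15 m = 5170.38 J
5170.38 J ÷ (3600000 J/kWh) = 0.00143622 kWh

0.00144 kWh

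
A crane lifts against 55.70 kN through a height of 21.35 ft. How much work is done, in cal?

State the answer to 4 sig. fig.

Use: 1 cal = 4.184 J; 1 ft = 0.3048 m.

55.70 kN × 1000 = 55700 N
21.35 ft × 0.3048 = 6.50748 m
W = F × d = 55700 N × 6.50748 m = 362467 J
362467 J ÷ (4.184 J/cal) = 86631.7 cal

8.663×10⁴ cal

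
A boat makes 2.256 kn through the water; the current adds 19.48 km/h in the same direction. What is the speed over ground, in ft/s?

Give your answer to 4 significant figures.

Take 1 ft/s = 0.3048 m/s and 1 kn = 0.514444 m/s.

2.256 kn × 0.514444 → 1.16059 m/s
19.48 km/h × (1/3.6) → 5.41111 m/s
Total: 1.16059 + 5.41111 = 6.5717 m/s
In ft/s: 6.5717 / 0.3048 = 21.5607 ft/s

21.56 ft/s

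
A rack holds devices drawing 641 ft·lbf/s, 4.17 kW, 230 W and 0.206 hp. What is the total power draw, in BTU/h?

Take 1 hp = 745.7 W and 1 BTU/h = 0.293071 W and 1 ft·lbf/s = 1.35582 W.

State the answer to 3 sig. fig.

1.85×10⁴ BTU/h

641 ft·lbf/s × 1.35582 → 869.081 W
4.17 kW × 1000 → 4170 W
230 W (already W)
0.206 hp × 745.7 → 153.614 W
Sum: 869.081 + 4170 + 230 + 153.614 = 5422.7 W
In BTU/h: 5422.7 / 0.293071 = 18503 BTU/h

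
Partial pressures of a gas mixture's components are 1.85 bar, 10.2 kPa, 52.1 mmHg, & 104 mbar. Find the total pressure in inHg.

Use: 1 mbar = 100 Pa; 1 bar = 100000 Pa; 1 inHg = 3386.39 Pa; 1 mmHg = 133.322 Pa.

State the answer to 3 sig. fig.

62.8 inHg

1.85 bar × 100000 → 185000 Pa
10.2 kPa × 1000 → 10200 Pa
52.1 mmHg × 133.322 → 6946.08 Pa
104 mbar × 100 → 10400 Pa
Sum: 185000 + 10200 + 6946.08 + 10400 = 212546 Pa
In inHg: 212546 / 3386.39 = 62.7648 inHg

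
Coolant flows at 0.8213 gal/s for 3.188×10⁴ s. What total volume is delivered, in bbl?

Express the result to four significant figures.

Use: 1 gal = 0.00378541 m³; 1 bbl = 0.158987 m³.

0.8213 gal/s → 0.00310896 m³/s
V = Q × t = 0.00310896 × 31880 = 99.1136 m³
In bbl: 99.1136 / 0.158987 = 623.407 bbl

623.4 bbl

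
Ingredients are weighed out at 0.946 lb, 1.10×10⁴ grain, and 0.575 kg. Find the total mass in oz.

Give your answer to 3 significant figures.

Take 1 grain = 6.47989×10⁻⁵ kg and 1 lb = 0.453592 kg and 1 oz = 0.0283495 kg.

60.6 oz

0.946 lb × 0.453592 = 0.429098 kg
1.10×10⁴ grain × 6.47989×10⁻⁵ = 0.712788 kg
0.575 kg (already kg)
Sum: 0.429098 + 0.712788 + 0.575 = 1.71689 kg
In oz: 1.71689 / 0.0283495 = 60.5616 oz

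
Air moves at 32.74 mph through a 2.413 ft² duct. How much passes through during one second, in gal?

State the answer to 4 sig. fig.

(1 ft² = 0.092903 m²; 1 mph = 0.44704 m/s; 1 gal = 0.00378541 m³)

32.74 mph × 0.44704 → 14.6361 m/s
2.413 ft² × 0.092903 → 0.224175 m²
V = v × A × t = 14.6361 m/s × 0.224175 m² × 1 s = 3.28105 m³
3.28105 m³ ÷ (0.00378541 m³/gal) = 866.762 gal

866.8 gal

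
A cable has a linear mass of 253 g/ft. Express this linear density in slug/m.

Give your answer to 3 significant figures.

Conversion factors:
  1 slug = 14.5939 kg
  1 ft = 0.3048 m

0.0569 slug/m

253 g/ft × 0.001 kg/g ÷ 0.3048 m/ft = 0.830052 kg/m
0.830052 kg/m ÷ 14.5939 kg/slug = 0.0568766 slug/m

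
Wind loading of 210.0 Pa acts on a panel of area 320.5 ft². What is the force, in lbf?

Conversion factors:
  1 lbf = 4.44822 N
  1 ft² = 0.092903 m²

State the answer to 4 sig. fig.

320.5 ft² × 0.092903 = 29.7754 m²
F = P × A = 210 Pa × 29.7754 m² = 6252.83 N
6252.83 N ÷ (4.44822 N/lbf) = 1405.69 lbf

1406 lbf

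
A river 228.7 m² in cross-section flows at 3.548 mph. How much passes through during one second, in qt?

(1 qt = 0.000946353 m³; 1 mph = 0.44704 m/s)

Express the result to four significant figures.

3.548 mph × 0.44704 = 1.5861 m/s
V = v × A × t = 1.5861 m/s × 228.7 m² × 1 s = 362.741 m³
362.741 m³ ÷ (0.000946353 m³/qt) = 383304 qt

3.833×10⁵ qt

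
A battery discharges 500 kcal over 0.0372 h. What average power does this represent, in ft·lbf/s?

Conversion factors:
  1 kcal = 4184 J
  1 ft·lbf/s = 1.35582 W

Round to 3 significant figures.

500 kcal × 4184 → 2.092×10⁶ J
0.0372 h × 3600 → 133.92 s
P = E / t = 2.092×10⁶ J / 133.92 s = 15621.3 W
15621.3 W ÷ (1.35582 W/ft·lbf/s) = 11521.7 ft·lbf/s

1.15×10⁴ ft·lbf/s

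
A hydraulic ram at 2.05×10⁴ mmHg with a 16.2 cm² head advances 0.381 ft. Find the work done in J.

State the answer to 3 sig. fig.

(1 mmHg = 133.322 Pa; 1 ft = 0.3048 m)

2.05×10⁴ mmHg → 2.7331×10⁶ Pa
16.2 cm² → 0.00162 m²
F = P × A = 2.7331×10⁶ × 0.00162 = 4427.62 N
0.381 ft → 0.116129 m
W = F × d = 4427.62 × 0.116129 = 514.175 J

514 J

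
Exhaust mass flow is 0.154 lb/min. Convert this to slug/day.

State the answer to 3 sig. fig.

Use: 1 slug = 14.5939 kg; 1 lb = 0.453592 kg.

0.154 lb/min × 0.453592 kg/lb ÷ 60 s/min = 0.00116422 kg/s
0.00116422 kg/s ÷ 14.5939 kg/slug × 86400 s/day = 6.89251 slug/day

6.89 slug/day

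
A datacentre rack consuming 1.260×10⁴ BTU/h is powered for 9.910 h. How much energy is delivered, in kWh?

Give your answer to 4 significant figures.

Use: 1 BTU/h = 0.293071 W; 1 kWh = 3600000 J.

36.59 kWh

1.260×10⁴ BTU/h × 0.293071 → 3692.69 W
9.910 h × 3600 → 35676 s
E = P × t = 3692.69 W × 35676 s = 1.3174×10⁸ J
1.3174×10⁸ J ÷ (3600000 J/kWh) = 36.5944 kWh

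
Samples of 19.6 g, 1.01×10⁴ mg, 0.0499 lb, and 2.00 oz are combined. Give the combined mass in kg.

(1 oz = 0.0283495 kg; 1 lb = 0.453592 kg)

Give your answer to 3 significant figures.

19.6 g × 0.001 = 0.0196 kg
1.01×10⁴ mg × 10⁻⁶ = 0.0101 kg
0.0499 lb × 0.453592 = 0.0226342 kg
2.00 oz × 0.0283495 = 0.056699 kg
Sum: 0.0196 + 0.0101 + 0.0226342 + 0.056699 = 0.109033 kg

0.109 kg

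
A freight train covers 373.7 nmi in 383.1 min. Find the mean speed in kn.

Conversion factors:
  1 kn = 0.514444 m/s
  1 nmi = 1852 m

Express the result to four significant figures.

373.7 nmi × 1852 → 692092 m
383.1 min × 60 → 22986 s
v = d / t = 692092 m / 22986 s = 30.1093 m/s
30.1093 m/s ÷ (0.514444 m/s/kn) = 58.5278 kn

58.53 kn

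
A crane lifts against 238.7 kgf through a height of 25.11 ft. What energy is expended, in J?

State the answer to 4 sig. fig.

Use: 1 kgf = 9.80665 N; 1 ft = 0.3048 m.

238.7 kgf × 9.80665 → 2340.85 N
25.11 ft × 0.3048 → 7.65353 m
W = F × d = 2340.85 N × 7.65353 m = 17915.8 J

1.792×10⁴ J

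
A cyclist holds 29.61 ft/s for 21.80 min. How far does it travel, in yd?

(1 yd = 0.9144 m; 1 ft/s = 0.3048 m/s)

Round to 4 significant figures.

29.61 ft/s × 0.3048 = 9.02513 m/s
21.80 min × 60 = 1308 s
d = v × t = 9.02513 m/s × 1308 s = 11804.9 m
11804.9 m ÷ (0.9144 m/yd) = 12910 yd

1.291×10⁴ yd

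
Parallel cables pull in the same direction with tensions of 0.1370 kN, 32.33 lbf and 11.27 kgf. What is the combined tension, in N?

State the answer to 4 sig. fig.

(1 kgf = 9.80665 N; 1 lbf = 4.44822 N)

0.1370 kN × 1000 = 137 N
32.33 lbf × 4.44822 = 143.811 N
11.27 kgf × 9.80665 = 110.521 N
Sum: 137 + 143.811 + 110.521 = 391.332 N

391.3 N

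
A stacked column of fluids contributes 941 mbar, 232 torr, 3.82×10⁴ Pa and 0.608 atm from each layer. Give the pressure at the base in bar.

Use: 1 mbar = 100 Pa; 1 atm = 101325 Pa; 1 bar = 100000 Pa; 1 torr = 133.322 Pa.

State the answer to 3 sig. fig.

941 mbar × 100 = 94100 Pa
232 torr × 133.322 = 30930.7 Pa
3.82×10⁴ Pa (already Pa)
0.608 atm × 101325 = 61605.6 Pa
Total: 94100 + 30930.7 + 38200 + 61605.6 = 224836 Pa
In bar: 224836 / 100000 = 2.24836 bar

2.25 bar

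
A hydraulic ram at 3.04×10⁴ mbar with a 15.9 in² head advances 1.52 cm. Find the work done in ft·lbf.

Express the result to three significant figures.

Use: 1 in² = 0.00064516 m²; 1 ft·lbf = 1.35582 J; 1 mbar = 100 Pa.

350 ft·lbf

3.04×10⁴ mbar → 3.04×10⁶ Pa
15.9 in² → 0.010258 m²
F = P × A = 3.04×10⁶ × 0.010258 = 31184.3 N
1.52 cm → 0.0152 m
W = F × d = 31184.3 × 0.0152 = 474.001 J
In ft·lbf: 474.001 / 1.35582 = 349.605 ft·lbf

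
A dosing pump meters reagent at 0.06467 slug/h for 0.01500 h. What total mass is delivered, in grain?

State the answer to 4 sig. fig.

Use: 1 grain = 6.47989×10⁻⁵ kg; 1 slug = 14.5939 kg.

218.5 grain

0.06467 slug/h → 2.62163×10⁻⁴ kg/s
0.01500 h → 54 s
m = ṁ × t = 2.62163×10⁻⁴ × 54 = 0.0141568 kg
In grain: 0.0141568 / 6.47989×10⁻⁵ = 218.473 grain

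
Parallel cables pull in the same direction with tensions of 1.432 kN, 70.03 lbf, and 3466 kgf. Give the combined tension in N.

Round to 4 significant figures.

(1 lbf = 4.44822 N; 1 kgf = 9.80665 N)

3.573×10⁴ N

1.432 kN × 1000 = 1432 N
70.03 lbf × 4.44822 = 311.509 N
3466 kgf × 9.80665 = 33989.8 N
Combined: 1432 + 311.509 + 33989.8 = 35733.3 N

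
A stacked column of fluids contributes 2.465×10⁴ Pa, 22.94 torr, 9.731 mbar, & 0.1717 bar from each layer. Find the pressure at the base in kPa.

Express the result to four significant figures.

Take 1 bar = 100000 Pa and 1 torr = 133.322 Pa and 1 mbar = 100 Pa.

45.85 kPa

2.465×10⁴ Pa (already Pa)
22.94 torr × 133.322 = 3058.41 Pa
9.731 mbar × 100 = 973.1 Pa
0.1717 bar × 100000 = 17170 Pa
Sum: 24650 + 3058.41 + 973.1 + 17170 = 45851.5 Pa
In kPa: 45851.5 / 1000 = 45.8515 kPa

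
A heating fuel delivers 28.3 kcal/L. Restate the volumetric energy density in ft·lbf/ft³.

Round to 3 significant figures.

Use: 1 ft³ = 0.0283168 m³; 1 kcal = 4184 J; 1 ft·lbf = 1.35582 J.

2.47×10⁶ ft·lbf/ft³

28.3 kcal/L × 4184 J/kcal ÷ 0.001 m³/L = 1.18407×10⁸ J/m³
1.18407×10⁸ J/m³ ÷ 1.35582 J/ft·lbf × 0.0283168 m³/ft³ = 2.47297×10⁶ ft·lbf/ft³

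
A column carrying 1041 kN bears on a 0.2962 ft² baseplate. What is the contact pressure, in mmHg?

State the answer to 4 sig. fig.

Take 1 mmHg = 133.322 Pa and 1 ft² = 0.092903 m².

1041 kN × 1000 = 1.041×10⁶ N
0.2962 ft² × 0.092903 = 0.0275179 m²
P = F / A = 1.041×10⁶ N / 0.0275179 m² = 3.78299×10⁷ Pa
3.78299×10⁷ Pa ÷ (133.322 Pa/mmHg) = 283748 mmHg

2.837×10⁵ mmHg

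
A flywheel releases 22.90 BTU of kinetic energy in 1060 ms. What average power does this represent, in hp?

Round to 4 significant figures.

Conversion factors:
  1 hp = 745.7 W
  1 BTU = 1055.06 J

22.90 BTU × 1055.06 = 24160.9 J
1060 ms × 0.001 = 1.06 s
P = E / t = 24160.9 J / 1.06 s = 22793.3 W
22793.3 W ÷ (745.7 W/hp) = 30.5663 hp

30.57 hp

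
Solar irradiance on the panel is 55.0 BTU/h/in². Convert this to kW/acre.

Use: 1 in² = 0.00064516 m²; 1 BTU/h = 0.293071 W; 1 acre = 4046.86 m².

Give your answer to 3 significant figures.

55.0 BTU/h/in² × 0.293071 W/BTU/h ÷ 0.00064516 m²/in² = 24984.4 W/m²
24984.4 W/m² ÷ 1000 W/kW × 4046.86 m²/acre = 101108 kW/acre

1.01×10⁵ kW/acre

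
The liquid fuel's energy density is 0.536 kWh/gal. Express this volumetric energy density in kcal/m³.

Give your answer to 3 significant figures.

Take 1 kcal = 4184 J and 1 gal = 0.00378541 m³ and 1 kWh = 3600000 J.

0.536 kWh/gal × 3600000 J/kWh ÷ 0.00378541 m³/gal = 5.09747×10⁸ J/m³
5.09747×10⁸ J/m³ ÷ 4184 J/kcal = 121832 kcal/m³

1.22×10⁵ kcal/m³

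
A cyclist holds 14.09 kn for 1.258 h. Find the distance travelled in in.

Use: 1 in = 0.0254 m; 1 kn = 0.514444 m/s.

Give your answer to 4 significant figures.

1.292×10⁶ in

14.09 kn × 0.514444 = 7.24852 m/s
1.258 h × 3600 = 4528.8 s
d = v × t = 7.24852 m/s × 4528.8 s = 32827.1 m
32827.1 m ÷ (0.0254 m/in) = 1.29241×10⁶ in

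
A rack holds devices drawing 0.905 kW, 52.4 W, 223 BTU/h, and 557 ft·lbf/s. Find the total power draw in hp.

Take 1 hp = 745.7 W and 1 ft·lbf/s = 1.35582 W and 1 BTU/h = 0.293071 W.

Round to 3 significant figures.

0.905 kW × 1000 = 905 W
52.4 W (already W)
223 BTU/h × 0.293071 = 65.3548 W
557 ft·lbf/s × 1.35582 = 755.192 W
Sum: 905 + 52.4 + 65.3548 + 755.192 = 1777.95 W
In hp: 1777.95 / 745.7 = 2.38427 hp

2.38 hp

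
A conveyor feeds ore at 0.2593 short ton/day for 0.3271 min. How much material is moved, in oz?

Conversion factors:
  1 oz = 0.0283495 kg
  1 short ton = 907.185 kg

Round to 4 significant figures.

0.2593 short ton/day → 0.0027226 kg/s
0.3271 min → 19.626 s
m = ṁ × t = 0.0027226 × 19.626 = 0.0534337 kg
In oz: 0.0534337 / 0.0283495 = 1.88482 oz

1.885 oz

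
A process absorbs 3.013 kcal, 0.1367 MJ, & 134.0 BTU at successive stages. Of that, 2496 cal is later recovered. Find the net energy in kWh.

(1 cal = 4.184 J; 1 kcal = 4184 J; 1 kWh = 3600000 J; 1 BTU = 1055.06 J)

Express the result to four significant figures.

0.07784 kWh

3.013 kcal × 4184 = 12606.4 J
0.1367 MJ × 1000000 = 136700 J
134.0 BTU × 1055.06 = 141378 J
2496 cal × 4.184 = 10443.3 J
Result: 12606.4 + 136700 + 141378 − 10443.3 = 280241 J
In kWh: 280241 / 3600000 = 0.0778447 kWh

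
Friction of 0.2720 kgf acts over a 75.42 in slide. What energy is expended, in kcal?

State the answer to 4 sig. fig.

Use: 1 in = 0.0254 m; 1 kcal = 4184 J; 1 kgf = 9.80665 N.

0.2720 kgf × 9.80665 = 2.66741 N
75.42 in × 0.0254 = 1.91567 m
W = F × d = 2.66741 N × 1.91567 m = 5.10988 J
5.10988 J ÷ (4184 J/kcal) = 0.00122129 kcal

0.001221 kcal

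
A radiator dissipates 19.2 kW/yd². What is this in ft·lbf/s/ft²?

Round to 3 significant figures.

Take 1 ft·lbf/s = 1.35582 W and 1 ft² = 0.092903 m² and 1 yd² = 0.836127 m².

1570 ft·lbf/s/ft²

19.2 kW/yd² × 1000 W/kW ÷ 0.836127 m²/yd² = 22963 W/m²
22963 W/m² ÷ 1.35582 W/ft·lbf/s × 0.092903 m²/ft² = 1573.46 ft·lbf/s/ft²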